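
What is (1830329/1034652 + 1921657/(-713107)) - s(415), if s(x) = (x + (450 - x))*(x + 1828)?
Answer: -744716861198029561/737817583764 ≈ -1.0094e+6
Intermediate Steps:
s(x) = 822600 + 450*x (s(x) = 450*(1828 + x) = 822600 + 450*x)
(1830329/1034652 + 1921657/(-713107)) - s(415) = (1830329/1034652 + 1921657/(-713107)) - (822600 + 450*415) = (1830329*(1/1034652) + 1921657*(-1/713107)) - (822600 + 186750) = (1830329/1034652 - 1921657/713107) - 1*1009350 = -683025836161/737817583764 - 1009350 = -744716861198029561/737817583764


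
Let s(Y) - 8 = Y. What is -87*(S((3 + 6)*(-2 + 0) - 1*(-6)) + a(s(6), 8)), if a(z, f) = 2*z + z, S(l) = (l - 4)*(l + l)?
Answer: -37062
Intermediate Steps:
s(Y) = 8 + Y
S(l) = 2*l*(-4 + l) (S(l) = (-4 + l)*(2*l) = 2*l*(-4 + l))
a(z, f) = 3*z
-87*(S((3 + 6)*(-2 + 0) - 1*(-6)) + a(s(6), 8)) = -87*(2*((3 + 6)*(-2 + 0) - 1*(-6))*(-4 + ((3 + 6)*(-2 + 0) - 1*(-6))) + 3*(8 + 6)) = -87*(2*(9*(-2) + 6)*(-4 + (9*(-2) + 6)) + 3*14) = -87*(2*(-18 + 6)*(-4 + (-18 + 6)) + 42) = -87*(2*(-12)*(-4 - 12) + 42) = -87*(2*(-12)*(-16) + 42) = -87*(384 + 42) = -87*426 = -37062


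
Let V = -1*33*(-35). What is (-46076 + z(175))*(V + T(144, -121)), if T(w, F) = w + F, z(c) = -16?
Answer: -54296376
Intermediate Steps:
V = 1155 (V = -33*(-35) = 1155)
T(w, F) = F + w
(-46076 + z(175))*(V + T(144, -121)) = (-46076 - 16)*(1155 + (-121 + 144)) = -46092*(1155 + 23) = -46092*1178 = -54296376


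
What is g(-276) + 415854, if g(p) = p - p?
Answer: 415854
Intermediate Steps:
g(p) = 0
g(-276) + 415854 = 0 + 415854 = 415854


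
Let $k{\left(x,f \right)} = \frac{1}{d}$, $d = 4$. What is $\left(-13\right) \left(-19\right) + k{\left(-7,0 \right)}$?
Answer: $\frac{989}{4} \approx 247.25$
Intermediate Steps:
$k{\left(x,f \right)} = \frac{1}{4}$
$\left(-13\right) \left(-19\right) + k{\left(-7,0 \right)} = \left(-13\right) \left(-19\right) + \frac{1}{4} = 247 + \frac{1}{4} = \frac{989}{4}$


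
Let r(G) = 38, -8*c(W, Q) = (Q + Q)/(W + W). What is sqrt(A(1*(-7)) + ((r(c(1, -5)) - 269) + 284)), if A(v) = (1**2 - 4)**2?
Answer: sqrt(62) ≈ 7.8740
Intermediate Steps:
c(W, Q) = -Q/(8*W) (c(W, Q) = -(Q + Q)/(8*(W + W)) = -2*Q/(8*(2*W)) = -2*Q*1/(2*W)/8 = -Q/(8*W))
A(v) = 9 (A(v) = (1 - 4)**2 = (-3)**2 = 9)
sqrt(A(1*(-7)) + ((r(c(1, -5)) - 269) + 284)) = sqrt(9 + ((38 - 269) + 284)) = sqrt(9 + (-231 + 284)) = sqrt(9 + 53) = sqrt(62)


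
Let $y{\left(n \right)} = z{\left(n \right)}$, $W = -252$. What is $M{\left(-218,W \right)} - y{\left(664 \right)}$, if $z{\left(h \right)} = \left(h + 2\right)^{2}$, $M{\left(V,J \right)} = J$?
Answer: $-443808$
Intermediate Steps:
$z{\left(h \right)} = \left(2 + h\right)^{2}$
$y{\left(n \right)} = \left(2 + n\right)^{2}$
$M{\left(-218,W \right)} - y{\left(664 \right)} = -252 - \left(2 + 664\right)^{2} = -252 - 666^{2} = -252 - 443556 = -443808$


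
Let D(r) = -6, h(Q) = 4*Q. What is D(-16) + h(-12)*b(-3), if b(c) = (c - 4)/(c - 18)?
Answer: -22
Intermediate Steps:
b(c) = (-4 + c)/(-18 + c)
D(-16) + h(-12)*b(-3) = -6 + (4*(-12))*((-4 - 3)/(-18 - 3)) = -6 - 48*(-7)/(-21) = -6 - (-16)*(-7)/7 = -6 - 48*⅓ = -6 - 16 = -22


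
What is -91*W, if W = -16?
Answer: 1456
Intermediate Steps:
-91*W = -91*(-16) = 1456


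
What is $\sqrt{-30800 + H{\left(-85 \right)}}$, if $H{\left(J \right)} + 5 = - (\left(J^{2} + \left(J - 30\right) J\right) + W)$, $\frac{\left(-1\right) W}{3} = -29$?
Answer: $2 i \sqrt{11973} \approx 218.84 i$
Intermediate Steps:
$W = 87$ ($W = \left(-3\right) \left(-29\right) = 87$)
$H{\left(J \right)} = -92 - J^{2} - J \left(-30 + J\right)$ ($H{\left(J \right)} = -5 - \left(\left(J^{2} + \left(J - 30\right) J\right) + 87\right) = -5 - \left(\left(J^{2} + \left(-30 + J\right) J\right) + 87\right) = -5 - \left(\left(J^{2} + J \left(-30 + J\right)\right) + 87\right) = -5 - \left(87 + J^{2} + J \left(-30 + J\right)\right) = -92 - J^{2} - J \left(-30 + J\right)$)
$\sqrt{-30800 + H{\left(-85 \right)}} = \sqrt{-30800 - \left(2642 + 14450\right)} = \sqrt{-30800 - 17092} = \sqrt{-47892} = 2 i \sqrt{11973}$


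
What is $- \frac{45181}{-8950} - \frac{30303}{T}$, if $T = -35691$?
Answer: $\frac{627922307}{106478150} \approx 5.8972$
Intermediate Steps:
$- \frac{45181}{-8950} - \frac{30303}{T} = - \frac{45181}{-8950} - \frac{30303}{-35691} = \left(-45181\right) \left(- \frac{1}{8950}\right) - - \frac{10101}{11897} = \frac{45181}{8950} + \frac{10101}{11897} = \frac{627922307}{106478150}$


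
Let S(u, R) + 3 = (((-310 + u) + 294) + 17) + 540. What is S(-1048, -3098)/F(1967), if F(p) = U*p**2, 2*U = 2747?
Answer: -1020/10628387483 ≈ -9.5969e-8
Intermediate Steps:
U = 2747/2 (U = (1/2)*2747 = 2747/2 ≈ 1373.5)
S(u, R) = 538 + u (S(u, R) = -3 + ((((-310 + u) + 294) + 17) + 540) = -3 + (((-16 + u) + 17) + 540) = -3 + ((1 + u) + 540) = -3 + (541 + u) = 538 + u)
F(p) = 2747*p**2/2
S(-1048, -3098)/F(1967) = (538 - 1048)/(((2747/2)*1967**2)) = -510/((2747/2)*3869089) = -510/10628387483/2 = -510*2/10628387483 = -1020/10628387483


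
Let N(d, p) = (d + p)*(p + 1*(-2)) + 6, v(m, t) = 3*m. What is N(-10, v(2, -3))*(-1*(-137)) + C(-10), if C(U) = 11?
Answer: -1359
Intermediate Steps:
N(d, p) = 6 + (-2 + p)*(d + p) (N(d, p) = (d + p)*(p - 2) + 6 = (d + p)*(-2 + p) + 6 = (-2 + p)*(d + p) + 6 = 6 + (-2 + p)*(d + p))
N(-10, v(2, -3))*(-1*(-137)) + C(-10) = (6 + (3*2)**2 - 2*(-10) - 6*2 - 30*2)*(-1*(-137)) + 11 = (6 + 6**2 + 20 - 2*6 - 10*6)*137 + 11 = (6 + 36 + 20 - 12 - 60)*137 + 11 = -10*137 + 11 = -1370 + 11 = -1359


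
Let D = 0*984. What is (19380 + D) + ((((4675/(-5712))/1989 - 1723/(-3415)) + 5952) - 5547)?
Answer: 45155628244267/2282258160 ≈ 19786.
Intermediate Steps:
D = 0
(19380 + D) + ((((4675/(-5712))/1989 - 1723/(-3415)) + 5952) - 5547) = (19380 + 0) + ((((4675/(-5712))/1989 - 1723/(-3415)) + 5952) - 5547) = 19380 + ((((4675*(-1/5712))*(1/1989) - 1723*(-1/3415)) + 5952) - 5547) = 19380 + (((-275/336*1/1989 + 1723/3415) + 5952) - 5547) = 19380 + (((-275/668304 + 1723/3415) + 5952) - 5547) = 19380 + ((1150548667/2282258160 + 5952) - 5547) = 19380 + (13585151116987/2282258160 - 5547) = 19380 + 925465103467/2282258160 = 45155628244267/2282258160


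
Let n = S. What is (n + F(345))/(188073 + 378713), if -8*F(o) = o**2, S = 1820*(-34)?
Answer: -614065/4534288 ≈ -0.13543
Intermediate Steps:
S = -61880
F(o) = -o**2/8
n = -61880
(n + F(345))/(188073 + 378713) = (-61880 - 1/8*345**2)/(188073 + 378713) = (-61880 - 1/8*119025)/566786 = (-61880 - 119025/8)*(1/566786) = -614065/8*1/566786 = -614065/4534288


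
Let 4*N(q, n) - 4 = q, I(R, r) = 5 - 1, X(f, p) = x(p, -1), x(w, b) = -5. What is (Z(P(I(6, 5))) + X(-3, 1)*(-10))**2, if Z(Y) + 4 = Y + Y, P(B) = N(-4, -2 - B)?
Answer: 2116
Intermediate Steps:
X(f, p) = -5
I(R, r) = 4
N(q, n) = 1 + q/4
P(B) = 0 (P(B) = 1 + (1/4)*(-4) = 1 - 1 = 0)
Z(Y) = -4 + 2*Y (Z(Y) = -4 + (Y + Y) = -4 + 2*Y)
(Z(P(I(6, 5))) + X(-3, 1)*(-10))**2 = ((-4 + 2*0) - 5*(-10))**2 = ((-4 + 0) + 50)**2 = (-4 + 50)**2 = 46**2 = 2116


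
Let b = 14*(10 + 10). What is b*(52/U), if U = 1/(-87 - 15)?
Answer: -1485120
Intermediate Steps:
U = -1/102 (U = 1/(-102) = -1/102 ≈ -0.0098039)
b = 280 (b = 14*20 = 280)
b*(52/U) = 280*(52/(-1/102)) = 280*(52*(-102)) = 280*(-5304) = -1485120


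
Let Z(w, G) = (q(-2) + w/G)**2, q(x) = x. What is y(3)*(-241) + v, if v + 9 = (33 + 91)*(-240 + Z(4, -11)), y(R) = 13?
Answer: -3897318/121 ≈ -32209.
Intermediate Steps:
Z(w, G) = (-2 + w/G)**2
v = -3518225/121 (v = -9 + (33 + 91)*(-240 + (4 - 2*(-11))**2/(-11)**2) = -9 + 124*(-240 + (4 + 22)**2/121) = -9 + 124*(-240 + (1/121)*26**2) = -9 + 124*(-240 + (1/121)*676) = -9 + 124*(-240 + 676/121) = -9 + 124*(-28364/121) = -9 - 3517136/121 = -3518225/121 ≈ -29076.)
y(3)*(-241) + v = 13*(-241) - 3518225/121 = -3133 - 3518225/121 = -3897318/121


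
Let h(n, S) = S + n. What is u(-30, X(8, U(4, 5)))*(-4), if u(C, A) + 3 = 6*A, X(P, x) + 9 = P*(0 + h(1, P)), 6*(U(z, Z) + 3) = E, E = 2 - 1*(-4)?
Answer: -1500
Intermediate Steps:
E = 6 (E = 2 + 4 = 6)
U(z, Z) = -2 (U(z, Z) = -3 + (⅙)*6 = -3 + 1 = -2)
X(P, x) = -9 + P*(1 + P) (X(P, x) = -9 + P*(0 + (P + 1)) = -9 + P*(0 + (1 + P)) = -9 + P*(1 + P))
u(C, A) = -3 + 6*A
u(-30, X(8, U(4, 5)))*(-4) = (-3 + 6*(-9 + 8*(1 + 8)))*(-4) = (-3 + 6*(-9 + 8*9))*(-4) = (-3 + 6*(-9 + 72))*(-4) = (-3 + 6*63)*(-4) = (-3 + 378)*(-4) = 375*(-4) = -1500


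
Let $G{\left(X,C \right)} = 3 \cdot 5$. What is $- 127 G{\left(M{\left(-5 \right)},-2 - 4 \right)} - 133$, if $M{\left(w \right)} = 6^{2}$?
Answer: $-2038$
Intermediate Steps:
$M{\left(w \right)} = 36$
$G{\left(X,C \right)} = 15$
$- 127 G{\left(M{\left(-5 \right)},-2 - 4 \right)} - 133 = \left(-127\right) 15 - 133 = -1905 - 133 = -2038$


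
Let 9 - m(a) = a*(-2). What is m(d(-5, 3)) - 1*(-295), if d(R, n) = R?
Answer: 294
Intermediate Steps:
m(a) = 9 + 2*a (m(a) = 9 - a*(-2) = 9 - (-2)*a = 9 + 2*a)
m(d(-5, 3)) - 1*(-295) = (9 + 2*(-5)) - 1*(-295) = (9 - 10) + 295 = -1 + 295 = 294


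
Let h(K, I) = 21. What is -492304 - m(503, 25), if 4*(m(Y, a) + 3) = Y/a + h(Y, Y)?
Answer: -12307782/25 ≈ -4.9231e+5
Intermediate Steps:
m(Y, a) = 9/4 + Y/(4*a) (m(Y, a) = -3 + (Y/a + 21)/4 = -3 + (21 + Y/a)/4 = -3 + (21/4 + Y/(4*a)) = 9/4 + Y/(4*a))
-492304 - m(503, 25) = -492304 - (503 + 9*25)/(4*25) = -492304 - (503 + 225)/(4*25) = -492304 - 728/(4*25) = -492304 - 1*182/25 = -492304 - 182/25 = -12307782/25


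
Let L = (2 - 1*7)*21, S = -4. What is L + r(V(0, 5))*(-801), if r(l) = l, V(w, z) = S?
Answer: 3099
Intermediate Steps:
V(w, z) = -4
L = -105 (L = (2 - 7)*21 = -5*21 = -105)
L + r(V(0, 5))*(-801) = -105 - 4*(-801) = -105 + 3204 = 3099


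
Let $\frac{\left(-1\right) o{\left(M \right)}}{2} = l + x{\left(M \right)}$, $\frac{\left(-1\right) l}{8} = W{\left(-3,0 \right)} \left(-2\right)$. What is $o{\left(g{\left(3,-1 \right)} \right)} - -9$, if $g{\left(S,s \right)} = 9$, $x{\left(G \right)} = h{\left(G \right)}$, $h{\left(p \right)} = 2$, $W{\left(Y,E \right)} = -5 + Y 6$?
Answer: $741$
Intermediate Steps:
$W{\left(Y,E \right)} = -5 + 6 Y$
$x{\left(G \right)} = 2$
$l = -368$ ($l = - 8 \left(-5 + 6 \left(-3\right)\right) \left(-2\right) = - 8 \left(-5 - 18\right) \left(-2\right) = - 8 \left(\left(-23\right) \left(-2\right)\right) = \left(-8\right) 46 = -368$)
$o{\left(M \right)} = 732$ ($o{\left(M \right)} = - 2 \left(-368 + 2\right) = \left(-2\right) \left(-366\right) = 732$)
$o{\left(g{\left(3,-1 \right)} \right)} - -9 = 732 - -9 = 732 + 9 = 741$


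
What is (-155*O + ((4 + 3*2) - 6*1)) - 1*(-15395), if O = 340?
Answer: -37301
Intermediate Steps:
(-155*O + ((4 + 3*2) - 6*1)) - 1*(-15395) = (-155*340 + ((4 + 3*2) - 6*1)) - 1*(-15395) = (-52700 + ((4 + 6) - 6)) + 15395 = (-52700 + (10 - 6)) + 15395 = (-52700 + 4) + 15395 = -52696 + 15395 = -37301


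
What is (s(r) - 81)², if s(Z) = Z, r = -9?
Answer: 8100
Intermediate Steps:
(s(r) - 81)² = (-9 - 81)² = (-90)² = 8100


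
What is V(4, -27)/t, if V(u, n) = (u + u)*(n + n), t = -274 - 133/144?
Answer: 62208/39589 ≈ 1.5713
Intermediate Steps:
t = -39589/144 (t = -274 - 133*1/144 = -274 - 133/144 = -39589/144 ≈ -274.92)
V(u, n) = 4*n*u (V(u, n) = (2*u)*(2*n) = 4*n*u)
V(4, -27)/t = (4*(-27)*4)/(-39589/144) = -432*(-144/39589) = 62208/39589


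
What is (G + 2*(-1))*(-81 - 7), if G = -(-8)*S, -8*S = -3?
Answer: -88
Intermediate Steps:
S = 3/8 (S = -⅛*(-3) = 3/8 ≈ 0.37500)
G = 3 (G = -(-8)*3/8 = -4*(-¾) = 3)
(G + 2*(-1))*(-81 - 7) = (3 + 2*(-1))*(-81 - 7) = (3 - 2)*(-88) = 1*(-88) = -88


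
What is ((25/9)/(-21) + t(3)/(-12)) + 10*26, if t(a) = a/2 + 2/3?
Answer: 392647/1512 ≈ 259.69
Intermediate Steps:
t(a) = ⅔ + a/2 (t(a) = a*(½) + 2*(⅓) = a/2 + ⅔ = ⅔ + a/2)
((25/9)/(-21) + t(3)/(-12)) + 10*26 = ((25/9)/(-21) + (⅔ + (½)*3)/(-12)) + 10*26 = ((25*(⅑))*(-1/21) + (⅔ + 3/2)*(-1/12)) + 260 = ((25/9)*(-1/21) + (13/6)*(-1/12)) + 260 = (-25/189 - 13/72) + 260 = -473/1512 + 260 = 392647/1512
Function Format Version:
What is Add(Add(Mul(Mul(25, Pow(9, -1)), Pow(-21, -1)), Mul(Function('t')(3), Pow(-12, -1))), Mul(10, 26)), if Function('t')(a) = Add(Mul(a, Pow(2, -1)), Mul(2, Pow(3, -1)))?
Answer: Rational(392647, 1512) ≈ 259.69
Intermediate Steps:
Function('t')(a) = Add(Rational(2, 3), Mul(Rational(1, 2), a)) (Function('t')(a) = Add(Mul(a, Rational(1, 2)), Mul(2, Rational(1, 3))) = Add(Mul(Rational(1, 2), a), Rational(2, 3)) = Add(Rational(2, 3), Mul(Rational(1, 2), a)))
Add(Add(Mul(Mul(25, Pow(9, -1)), Pow(-21, -1)), Mul(Function('t')(3), Pow(-12, -1))), Mul(10, 26)) = Add(Add(Mul(Mul(25, Pow(9, -1)), Pow(-21, -1)), Mul(Add(Rational(2, 3), Mul(Rational(1, 2), 3)), Pow(-12, -1))), Mul(10, 26)) = Add(Add(Mul(Mul(25, Rational(1, 9)), Rational(-1, 21)), Mul(Add(Rational(2, 3), Rational(3, 2)), Rational(-1, 12))), 260) = Add(Add(Mul(Rational(25, 9), Rational(-1, 21)), Mul(Rational(13, 6), Rational(-1, 12))), 260) = Add(Add(Rational(-25, 189), Rational(-13, 72)), 260) = Add(Rational(-473, 1512), 260) = Rational(392647, 1512)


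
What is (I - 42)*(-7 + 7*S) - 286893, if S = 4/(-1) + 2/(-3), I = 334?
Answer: -895427/3 ≈ -2.9848e+5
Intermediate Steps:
S = -14/3 (S = 4*(-1) + 2*(-⅓) = -4 - ⅔ = -14/3 ≈ -4.6667)
(I - 42)*(-7 + 7*S) - 286893 = (334 - 42)*(-7 + 7*(-14/3)) - 286893 = 292*(-7 - 98/3) - 286893 = 292*(-119/3) - 286893 = -34748/3 - 286893 = -895427/3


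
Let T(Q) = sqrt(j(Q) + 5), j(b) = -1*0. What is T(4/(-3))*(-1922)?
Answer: -1922*sqrt(5) ≈ -4297.7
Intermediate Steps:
j(b) = 0
T(Q) = sqrt(5) (T(Q) = sqrt(0 + 5) = sqrt(5))
T(4/(-3))*(-1922) = sqrt(5)*(-1922) = -1922*sqrt(5)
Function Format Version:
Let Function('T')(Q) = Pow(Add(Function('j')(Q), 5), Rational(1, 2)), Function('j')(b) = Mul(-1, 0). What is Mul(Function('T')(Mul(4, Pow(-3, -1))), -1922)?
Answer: Mul(-1922, Pow(5, Rational(1, 2))) ≈ -4297.7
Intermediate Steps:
Function('j')(b) = 0
Function('T')(Q) = Pow(5, Rational(1, 2)) (Function('T')(Q) = Pow(Add(0, 5), Rational(1, 2)) = Pow(5, Rational(1, 2)))
Mul(Function('T')(Mul(4, Pow(-3, -1))), -1922) = Mul(Pow(5, Rational(1, 2)), -1922) = Mul(-1922, Pow(5, Rational(1, 2)))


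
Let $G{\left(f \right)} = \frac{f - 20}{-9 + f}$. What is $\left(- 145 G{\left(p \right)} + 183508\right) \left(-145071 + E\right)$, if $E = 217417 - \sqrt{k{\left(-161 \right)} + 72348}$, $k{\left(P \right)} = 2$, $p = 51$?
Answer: $\frac{278634867493}{21} - \frac{38514205 \sqrt{2894}}{42} \approx 1.3219 \cdot 10^{10}$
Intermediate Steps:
$G{\left(f \right)} = \frac{-20 + f}{-9 + f}$
$E = 217417 - 5 \sqrt{2894}$ ($E = 217417 - \sqrt{2 + 72348} = 217417 - \sqrt{72350} = 217417 - 5 \sqrt{2894} \approx 2.1715 \cdot 10^{5}$)
$\left(- 145 G{\left(p \right)} + 183508\right) \left(-145071 + E\right) = \left(- 145 \frac{-20 + 51}{-9 + 51} + 183508\right) \left(-145071 + \left(217417 - 5 \sqrt{2894}\right)\right) = \left(- 145 \cdot \frac{1}{42} \cdot 31 + 183508\right) \left(72346 - 5 \sqrt{2894}\right) = \left(\left(-145\right) \frac{31}{42} + 183508\right) \left(72346 - 5 \sqrt{2894}\right) = \left(- \frac{4495}{42} + 183508\right) \left(72346 - 5 \sqrt{2894}\right) = \frac{7702841 \left(72346 - 5 \sqrt{2894}\right)}{42} = \frac{278634867493}{21} - \frac{38514205 \sqrt{2894}}{42}$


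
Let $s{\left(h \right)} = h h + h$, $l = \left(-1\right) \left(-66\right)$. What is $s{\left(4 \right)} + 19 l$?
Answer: $1274$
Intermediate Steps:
$l = 66$
$s{\left(h \right)} = h + h^{2}$ ($s{\left(h \right)} = h^{2} + h = h + h^{2}$)
$s{\left(4 \right)} + 19 l = 4 \left(1 + 4\right) + 19 \cdot 66 = 4 \cdot 5 + 1254 = 20 + 1254 = 1274$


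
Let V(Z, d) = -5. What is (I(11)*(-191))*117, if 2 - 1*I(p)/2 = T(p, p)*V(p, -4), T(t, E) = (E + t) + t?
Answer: -7463898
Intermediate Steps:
T(t, E) = E + 2*t
I(p) = 4 + 30*p (I(p) = 4 - 2*(p + 2*p)*(-5) = 4 - 2*3*p*(-5) = 4 - (-30)*p = 4 + 30*p)
(I(11)*(-191))*117 = ((4 + 30*11)*(-191))*117 = ((4 + 330)*(-191))*117 = (334*(-191))*117 = -63794*117 = -7463898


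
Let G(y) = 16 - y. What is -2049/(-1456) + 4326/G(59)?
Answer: -6210549/62608 ≈ -99.197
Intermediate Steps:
-2049/(-1456) + 4326/G(59) = -2049/(-1456) + 4326/(16 - 1*59) = -2049*(-1/1456) + 4326/(16 - 59) = 2049/1456 + 4326/(-43) = 2049/1456 + 4326*(-1/43) = 2049/1456 - 4326/43 = -6210549/62608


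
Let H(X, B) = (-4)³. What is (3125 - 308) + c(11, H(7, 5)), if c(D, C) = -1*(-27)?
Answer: 2844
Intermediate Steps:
H(X, B) = -64
c(D, C) = 27
(3125 - 308) + c(11, H(7, 5)) = (3125 - 308) + 27 = 2817 + 27 = 2844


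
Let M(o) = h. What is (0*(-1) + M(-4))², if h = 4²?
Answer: 256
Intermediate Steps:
h = 16
M(o) = 16
(0*(-1) + M(-4))² = (0*(-1) + 16)² = (0 + 16)² = 16² = 256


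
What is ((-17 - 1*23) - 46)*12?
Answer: -1032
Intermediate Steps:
((-17 - 1*23) - 46)*12 = ((-17 - 23) - 46)*12 = (-40 - 46)*12 = -86*12 = -1032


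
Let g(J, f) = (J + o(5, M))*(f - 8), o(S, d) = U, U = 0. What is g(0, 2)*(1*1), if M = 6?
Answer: 0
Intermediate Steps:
o(S, d) = 0
g(J, f) = J*(-8 + f) (g(J, f) = (J + 0)*(f - 8) = J*(-8 + f))
g(0, 2)*(1*1) = (0*(-8 + 2))*(1*1) = (0*(-6))*1 = 0*1 = 0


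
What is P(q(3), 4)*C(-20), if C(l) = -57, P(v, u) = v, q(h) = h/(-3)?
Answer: 57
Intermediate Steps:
q(h) = -h/3 (q(h) = h*(-1/3) = -h/3)
P(q(3), 4)*C(-20) = -1/3*3*(-57) = -1*(-57) = 57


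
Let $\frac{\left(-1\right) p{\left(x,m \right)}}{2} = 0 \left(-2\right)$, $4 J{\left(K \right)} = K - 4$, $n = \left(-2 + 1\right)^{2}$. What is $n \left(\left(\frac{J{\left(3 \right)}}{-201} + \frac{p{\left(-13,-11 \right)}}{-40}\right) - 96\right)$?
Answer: $- \frac{77183}{804} \approx -95.999$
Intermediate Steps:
$n = 1$ ($n = \left(-1\right)^{2} = 1$)
$J{\left(K \right)} = -1 + \frac{K}{4}$ ($J{\left(K \right)} = \frac{K - 4}{4} = \frac{-4 + K}{4} = -1 + \frac{K}{4}$)
$p{\left(x,m \right)} = 0$ ($p{\left(x,m \right)} = - 2 \cdot 0 \left(-2\right) = \left(-2\right) 0 = 0$)
$n \left(\left(\frac{J{\left(3 \right)}}{-201} + \frac{p{\left(-13,-11 \right)}}{-40}\right) - 96\right) = 1 \left(\left(\frac{-1 + \frac{1}{4} \cdot 3}{-201} + \frac{0}{-40}\right) - 96\right) = 1 \left(\left(\left(-1 + \frac{3}{4}\right) \left(- \frac{1}{201}\right) + 0 \left(- \frac{1}{40}\right)\right) - 96\right) = 1 \left(\left(\left(- \frac{1}{4}\right) \left(- \frac{1}{201}\right) + 0\right) - 96\right) = 1 \left(\left(\frac{1}{804} + 0\right) - 96\right) = 1 \left(\frac{1}{804} - 96\right) = 1 \left(- \frac{77183}{804}\right) = - \frac{77183}{804}$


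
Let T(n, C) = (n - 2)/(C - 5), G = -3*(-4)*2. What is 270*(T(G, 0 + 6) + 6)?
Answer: 7560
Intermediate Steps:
G = 24 (G = 12*2 = 24)
T(n, C) = (-2 + n)/(-5 + C)
270*(T(G, 0 + 6) + 6) = 270*((-2 + 24)/(-5 + (0 + 6)) + 6) = 270*(22/(-5 + 6) + 6) = 270*(22/1 + 6) = 270*(1*22 + 6) = 270*(22 + 6) = 270*28 = 7560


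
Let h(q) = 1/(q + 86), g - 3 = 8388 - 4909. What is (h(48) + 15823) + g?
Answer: 2586871/134 ≈ 19305.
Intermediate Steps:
g = 3482 (g = 3 + (8388 - 4909) = 3 + 3479 = 3482)
h(q) = 1/(86 + q)
(h(48) + 15823) + g = (1/(86 + 48) + 15823) + 3482 = (1/134 + 15823) + 3482 = 2120283/134 + 3482 = 2586871/134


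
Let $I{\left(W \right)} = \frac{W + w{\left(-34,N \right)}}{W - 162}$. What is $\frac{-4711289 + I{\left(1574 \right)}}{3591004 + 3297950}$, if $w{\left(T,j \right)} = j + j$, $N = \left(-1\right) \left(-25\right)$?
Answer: $- \frac{554361537}{810600254} \approx -0.68389$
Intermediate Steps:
$N = 25$
$w{\left(T,j \right)} = 2 j$
$I{\left(W \right)} = \frac{50 + W}{-162 + W}$ ($I{\left(W \right)} = \frac{W + 2 \cdot 25}{W - 162} = \frac{W + 50}{-162 + W} = \frac{50 + W}{-162 + W}$)
$\frac{-4711289 + I{\left(1574 \right)}}{3591004 + 3297950} = \frac{-4711289 + \frac{50 + 1574}{-162 + 1574}}{3591004 + 3297950} = \frac{-4711289 + \frac{1}{1412} \cdot 1624}{6888954} = \left(-4711289 + \frac{1}{1412} \cdot 1624\right) \frac{1}{6888954} = \left(-4711289 + \frac{406}{353}\right) \frac{1}{6888954} = \left(- \frac{1663084611}{353}\right) \frac{1}{6888954} = - \frac{554361537}{810600254}$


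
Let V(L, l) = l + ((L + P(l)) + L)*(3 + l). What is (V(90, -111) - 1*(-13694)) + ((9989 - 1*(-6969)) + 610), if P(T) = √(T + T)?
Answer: 11711 - 108*I*√222 ≈ 11711.0 - 1609.2*I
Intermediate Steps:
P(T) = √2*√T (P(T) = √(2*T) = √2*√T)
V(L, l) = l + (3 + l)*(2*L + √2*√l) (V(L, l) = l + ((L + √2*√l) + L)*(3 + l) = l + (2*L + √2*√l)*(3 + l) = l + (3 + l)*(2*L + √2*√l))
(V(90, -111) - 1*(-13694)) + ((9989 - 1*(-6969)) + 610) = ((-111 + 6*90 + √2*(-111)^(3/2) + 2*90*(-111) + 3*√2*√(-111)) - 1*(-13694)) + ((9989 - 1*(-6969)) + 610) = ((-111 + 540 + √2*(-111*I*√111) - 19980 + 3*√2*(I*√111)) + 13694) + ((9989 + 6969) + 610) = ((-111 + 540 - 111*I*√222 - 19980 + 3*I*√222) + 13694) + (16958 + 610) = ((-19551 - 108*I*√222) + 13694) + 17568 = (-5857 - 108*I*√222) + 17568 = 11711 - 108*I*√222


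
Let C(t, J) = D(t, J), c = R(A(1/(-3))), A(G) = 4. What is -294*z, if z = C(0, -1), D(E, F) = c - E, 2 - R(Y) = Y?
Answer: 588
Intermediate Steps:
R(Y) = 2 - Y
c = -2 (c = 2 - 1*4 = 2 - 4 = -2)
D(E, F) = -2 - E
C(t, J) = -2 - t
z = -2 (z = -2 - 1*0 = -2 + 0 = -2)
-294*z = -294*(-2) = 588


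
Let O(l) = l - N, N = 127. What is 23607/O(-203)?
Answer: -7869/110 ≈ -71.536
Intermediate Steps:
O(l) = -127 + l (O(l) = l - 1*127 = l - 127 = -127 + l)
23607/O(-203) = 23607/(-127 - 203) = 23607/(-330) = 23607*(-1/330) = -7869/110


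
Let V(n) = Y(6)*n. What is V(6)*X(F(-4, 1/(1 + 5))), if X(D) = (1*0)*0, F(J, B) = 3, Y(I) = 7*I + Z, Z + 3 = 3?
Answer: 0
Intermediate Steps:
Z = 0 (Z = -3 + 3 = 0)
Y(I) = 7*I (Y(I) = 7*I + 0 = 7*I)
V(n) = 42*n (V(n) = (7*6)*n = 42*n)
X(D) = 0 (X(D) = 0*0 = 0)
V(6)*X(F(-4, 1/(1 + 5))) = (42*6)*0 = 252*0 = 0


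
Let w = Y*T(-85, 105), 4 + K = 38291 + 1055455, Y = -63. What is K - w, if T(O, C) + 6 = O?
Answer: 1088009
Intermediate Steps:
T(O, C) = -6 + O
K = 1093742 (K = -4 + (38291 + 1055455) = -4 + 1093746 = 1093742)
w = 5733 (w = -63*(-6 - 85) = -63*(-91) = 5733)
K - w = 1093742 - 1*5733 = 1093742 - 5733 = 1088009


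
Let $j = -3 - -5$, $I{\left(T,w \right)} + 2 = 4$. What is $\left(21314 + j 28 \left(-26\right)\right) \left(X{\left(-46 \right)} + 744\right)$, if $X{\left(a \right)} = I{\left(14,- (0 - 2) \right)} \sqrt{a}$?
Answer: $14774352 + 39716 i \sqrt{46} \approx 1.4774 \cdot 10^{7} + 2.6937 \cdot 10^{5} i$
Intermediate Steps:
$I{\left(T,w \right)} = 2$ ($I{\left(T,w \right)} = -2 + 4 = 2$)
$j = 2$ ($j = -3 + 5 = 2$)
$X{\left(a \right)} = 2 \sqrt{a}$
$\left(21314 + j 28 \left(-26\right)\right) \left(X{\left(-46 \right)} + 744\right) = \left(21314 + 2 \cdot 28 \left(-26\right)\right) \left(2 \sqrt{-46} + 744\right) = \left(21314 + 56 \left(-26\right)\right) \left(2 i \sqrt{46} + 744\right) = \left(21314 - 1456\right) \left(2 i \sqrt{46} + 744\right) = 19858 \left(744 + 2 i \sqrt{46}\right) = 14774352 + 39716 i \sqrt{46}$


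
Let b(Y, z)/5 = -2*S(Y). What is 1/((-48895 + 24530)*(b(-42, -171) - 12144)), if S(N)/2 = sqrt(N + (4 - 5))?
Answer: 69/20418691765 - I*sqrt(43)/179684487532 ≈ 3.3793e-9 - 3.6494e-11*I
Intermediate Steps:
S(N) = 2*sqrt(-1 + N) (S(N) = 2*sqrt(N + (4 - 5)) = 2*sqrt(N - 1) = 2*sqrt(-1 + N))
b(Y, z) = -20*sqrt(-1 + Y) (b(Y, z) = 5*(-4*sqrt(-1 + Y)) = -20*sqrt(-1 + Y))
1/((-48895 + 24530)*(b(-42, -171) - 12144)) = 1/((-48895 + 24530)*(-20*sqrt(-1 - 42) - 12144)) = 1/(-24365*(-20*I*sqrt(43) - 12144)) = 1/(-24365*(-12144 - 20*I*sqrt(43))) = 1/(295888560 + 487300*I*sqrt(43))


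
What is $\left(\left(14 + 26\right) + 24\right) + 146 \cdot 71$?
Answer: $10430$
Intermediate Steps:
$\left(\left(14 + 26\right) + 24\right) + 146 \cdot 71 = \left(40 + 24\right) + 10366 = 64 + 10366 = 10430$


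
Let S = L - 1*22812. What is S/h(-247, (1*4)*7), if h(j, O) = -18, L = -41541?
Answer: 21451/6 ≈ 3575.2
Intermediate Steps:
S = -64353 (S = -41541 - 1*22812 = -41541 - 22812 = -64353)
S/h(-247, (1*4)*7) = -64353/(-18) = -64353*(-1/18) = 21451/6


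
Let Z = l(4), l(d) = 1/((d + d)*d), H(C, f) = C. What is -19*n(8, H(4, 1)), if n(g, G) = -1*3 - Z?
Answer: 1843/32 ≈ 57.594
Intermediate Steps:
l(d) = 1/(2*d**2) (l(d) = 1/((2*d)*d) = 1/(2*d**2))
Z = 1/32 (Z = (1/2)/4**2 = (1/2)*(1/16) = 1/32 ≈ 0.031250)
n(g, G) = -97/32 (n(g, G) = -1*3 - 1*1/32 = -3 - 1/32 = -97/32)
-19*n(8, H(4, 1)) = -19*(-97/32) = 1843/32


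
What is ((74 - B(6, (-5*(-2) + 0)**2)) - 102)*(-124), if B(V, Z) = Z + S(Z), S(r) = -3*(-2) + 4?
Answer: 17112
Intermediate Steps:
S(r) = 10 (S(r) = 6 + 4 = 10)
B(V, Z) = 10 + Z (B(V, Z) = Z + 10 = 10 + Z)
((74 - B(6, (-5*(-2) + 0)**2)) - 102)*(-124) = ((74 - (10 + (-5*(-2) + 0)**2)) - 102)*(-124) = ((74 - (10 + (10 + 0)**2)) - 102)*(-124) = ((74 - (10 + 10**2)) - 102)*(-124) = ((74 - (10 + 100)) - 102)*(-124) = ((74 - 1*110) - 102)*(-124) = ((74 - 110) - 102)*(-124) = (-36 - 102)*(-124) = -138*(-124) = 17112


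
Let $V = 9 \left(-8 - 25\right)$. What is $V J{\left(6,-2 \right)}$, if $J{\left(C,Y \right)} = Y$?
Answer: $594$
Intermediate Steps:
$V = -297$ ($V = 9 \left(-33\right) = -297$)
$V J{\left(6,-2 \right)} = \left(-297\right) \left(-2\right) = 594$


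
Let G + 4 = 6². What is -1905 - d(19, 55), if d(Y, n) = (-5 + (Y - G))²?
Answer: -2229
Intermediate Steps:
G = 32 (G = -4 + 6² = -4 + 36 = 32)
d(Y, n) = (-37 + Y)² (d(Y, n) = (-5 + (Y - 1*32))² = (-5 + (Y - 32))² = (-5 + (-32 + Y))² = (-37 + Y)²)
-1905 - d(19, 55) = -1905 - (37 - 1*19)² = -1905 - (37 - 19)² = -1905 - 1*18² = -1905 - 1*324 = -1905 - 324 = -2229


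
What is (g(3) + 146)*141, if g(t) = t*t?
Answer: 21855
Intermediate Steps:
g(t) = t²
(g(3) + 146)*141 = (3² + 146)*141 = (9 + 146)*141 = 155*141 = 21855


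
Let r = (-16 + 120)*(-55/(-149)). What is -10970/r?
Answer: -163453/572 ≈ -285.76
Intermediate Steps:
r = 5720/149 (r = 104*(-55*(-1/149)) = 104*(55/149) = 5720/149 ≈ 38.389)
-10970/r = -10970/5720/149 = -10970*149/5720 = -163453/572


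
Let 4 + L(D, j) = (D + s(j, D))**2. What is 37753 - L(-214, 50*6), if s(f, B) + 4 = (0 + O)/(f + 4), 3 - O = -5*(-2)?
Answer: -903554929/92416 ≈ -9777.0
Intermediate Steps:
O = -7 (O = 3 - (-5)*(-2) = 3 - 1*10 = 3 - 10 = -7)
s(f, B) = -4 - 7/(4 + f) (s(f, B) = -4 + (0 - 7)/(f + 4) = -4 - 7/(4 + f))
L(D, j) = -4 + (D + (-23 - 4*j)/(4 + j))**2
37753 - L(-214, 50*6) = 37753 - (-4 + (-23 - 200*6 + 4*(-214) - 10700*6)**2/(4 + 50*6)**2) = 37753 - (-4 + (-23 - 4*300 - 856 - 214*300)**2/(4 + 300)**2) = 37753 - (-4 + (-23 - 1200 - 856 - 64200)**2/304**2) = 37753 - (-4 + (1/92416)*(-66279)**2) = 37753 - (-4 + (1/92416)*4392905841) = 37753 - (-4 + 4392905841/92416) = 37753 - 1*4392536177/92416 = 37753 - 4392536177/92416 = -903554929/92416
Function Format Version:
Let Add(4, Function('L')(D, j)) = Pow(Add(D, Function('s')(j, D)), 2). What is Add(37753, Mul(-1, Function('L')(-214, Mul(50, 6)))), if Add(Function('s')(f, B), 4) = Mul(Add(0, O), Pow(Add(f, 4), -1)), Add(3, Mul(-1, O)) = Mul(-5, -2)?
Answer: Rational(-903554929, 92416) ≈ -9777.0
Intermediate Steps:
O = -7 (O = Add(3, Mul(-1, Mul(-5, -2))) = Add(3, Mul(-1, 10)) = Add(3, -10) = -7)
Function('s')(f, B) = Add(-4, Mul(-7, Pow(Add(4, f), -1))) (Function('s')(f, B) = Add(-4, Mul(Add(0, -7), Pow(Add(f, 4), -1))) = Add(-4, Mul(-7, Pow(Add(4, f), -1))))
Function('L')(D, j) = Add(-4, Pow(Add(D, Mul(Pow(Add(4, j), -1), Add(-23, Mul(-4, j)))), 2))
Add(37753, Mul(-1, Function('L')(-214, Mul(50, 6)))) = Add(37753, Mul(-1, Add(-4, Mul(Pow(Add(4, Mul(50, 6)), -2), Pow(Add(-23, Mul(-4, Mul(50, 6)), Mul(4, -214), Mul(-214, Mul(50, 6))), 2))))) = Add(37753, Mul(-1, Add(-4, Mul(Pow(Add(4, 300), -2), Pow(Add(-23, Mul(-4, 300), -856, Mul(-214, 300)), 2))))) = Add(37753, Mul(-1, Add(-4, Mul(Pow(304, -2), Pow(Add(-23, -1200, -856, -64200), 2))))) = Add(37753, Mul(-1, Add(-4, Mul(Rational(1, 92416), Pow(-66279, 2))))) = Add(37753, Mul(-1, Add(-4, Mul(Rational(1, 92416), 4392905841)))) = Add(37753, Mul(-1, Add(-4, Rational(4392905841, 92416)))) = Add(37753, Mul(-1, Rational(4392536177, 92416))) = Add(37753, Rational(-4392536177, 92416)) = Rational(-903554929, 92416)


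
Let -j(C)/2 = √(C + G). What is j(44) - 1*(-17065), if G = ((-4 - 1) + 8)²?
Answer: 17065 - 2*√53 ≈ 17050.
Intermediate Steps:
G = 9 (G = (-5 + 8)² = 3² = 9)
j(C) = -2*√(9 + C) (j(C) = -2*√(C + 9) = -2*√(9 + C))
j(44) - 1*(-17065) = -2*√(9 + 44) - 1*(-17065) = -2*√53 + 17065 = 17065 - 2*√53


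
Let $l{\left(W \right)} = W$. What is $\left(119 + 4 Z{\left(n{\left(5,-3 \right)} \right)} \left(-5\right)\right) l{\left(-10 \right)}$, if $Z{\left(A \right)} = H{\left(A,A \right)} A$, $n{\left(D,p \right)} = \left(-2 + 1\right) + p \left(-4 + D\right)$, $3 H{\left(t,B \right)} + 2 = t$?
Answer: $410$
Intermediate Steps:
$H{\left(t,B \right)} = - \frac{2}{3} + \frac{t}{3}$
$n{\left(D,p \right)} = -1 + p \left(-4 + D\right)$
$Z{\left(A \right)} = A \left(- \frac{2}{3} + \frac{A}{3}\right)$ ($Z{\left(A \right)} = \left(- \frac{2}{3} + \frac{A}{3}\right) A = A \left(- \frac{2}{3} + \frac{A}{3}\right)$)
$\left(119 + 4 Z{\left(n{\left(5,-3 \right)} \right)} \left(-5\right)\right) l{\left(-10 \right)} = \left(119 + 4 \frac{\left(-1 - -12 + 5 \left(-3\right)\right) \left(-2 - 4\right)}{3} \left(-5\right)\right) \left(-10\right) = \left(119 + 4 \frac{\left(-1 + 12 - 15\right) \left(-2 - 4\right)}{3} \left(-5\right)\right) \left(-10\right) = \left(119 + 4 \cdot \frac{1}{3} \left(-4\right) \left(-2 - 4\right) \left(-5\right)\right) \left(-10\right) = \left(119 + 4 \cdot \frac{1}{3} \left(-4\right) \left(-6\right) \left(-5\right)\right) \left(-10\right) = \left(119 + 4 \cdot 8 \left(-5\right)\right) \left(-10\right) = \left(119 + 32 \left(-5\right)\right) \left(-10\right) = \left(119 - 160\right) \left(-10\right) = \left(-41\right) \left(-10\right) = 410$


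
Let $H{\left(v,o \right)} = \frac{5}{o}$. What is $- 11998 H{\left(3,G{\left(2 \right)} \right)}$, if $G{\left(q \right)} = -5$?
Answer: $11998$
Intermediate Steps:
$- 11998 H{\left(3,G{\left(2 \right)} \right)} = - 11998 \frac{5}{-5} = - 11998 \cdot 5 \left(- \frac{1}{5}\right) = \left(-11998\right) \left(-1\right) = 11998$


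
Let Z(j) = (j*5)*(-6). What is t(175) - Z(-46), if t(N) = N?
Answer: -1205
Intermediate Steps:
Z(j) = -30*j (Z(j) = (5*j)*(-6) = -30*j)
t(175) - Z(-46) = 175 - (-30)*(-46) = 175 - 1*1380 = 175 - 1380 = -1205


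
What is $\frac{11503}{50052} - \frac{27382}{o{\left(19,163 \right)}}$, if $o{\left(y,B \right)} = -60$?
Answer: $\frac{38089279}{83420} \approx 456.6$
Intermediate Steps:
$\frac{11503}{50052} - \frac{27382}{o{\left(19,163 \right)}} = \frac{11503}{50052} - \frac{27382}{-60} = 11503 \cdot \frac{1}{50052} - - \frac{13691}{30} = \frac{11503}{50052} + \frac{13691}{30} = \frac{38089279}{83420}$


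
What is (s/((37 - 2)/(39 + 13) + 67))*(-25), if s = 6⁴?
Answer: -187200/391 ≈ -478.77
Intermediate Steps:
s = 1296
(s/((37 - 2)/(39 + 13) + 67))*(-25) = (1296/((37 - 2)/(39 + 13) + 67))*(-25) = (1296/(35/52 + 67))*(-25) = (1296/(3519/52))*(-25) = ((52/3519)*1296)*(-25) = (7488/391)*(-25) = -187200/391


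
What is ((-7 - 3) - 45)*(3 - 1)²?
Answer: -220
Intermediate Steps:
((-7 - 3) - 45)*(3 - 1)² = (-10 - 45)*2² = -55*4 = -220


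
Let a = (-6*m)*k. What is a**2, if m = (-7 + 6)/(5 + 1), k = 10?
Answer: 100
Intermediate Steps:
m = -1/6 ≈ -0.16667
a = 10 (a = -6*(-1/6)*10 = 1*10 = 10)
a**2 = 10**2 = 100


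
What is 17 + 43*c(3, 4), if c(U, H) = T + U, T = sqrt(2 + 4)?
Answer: 146 + 43*sqrt(6) ≈ 251.33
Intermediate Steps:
T = sqrt(6) ≈ 2.4495
c(U, H) = U + sqrt(6) (c(U, H) = sqrt(6) + U = U + sqrt(6))
17 + 43*c(3, 4) = 17 + 43*(3 + sqrt(6)) = 17 + (129 + 43*sqrt(6)) = 146 + 43*sqrt(6)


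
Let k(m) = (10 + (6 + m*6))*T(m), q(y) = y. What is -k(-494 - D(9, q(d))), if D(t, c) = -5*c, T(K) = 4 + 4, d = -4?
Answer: 24544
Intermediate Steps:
T(K) = 8
k(m) = 128 + 48*m (k(m) = (10 + (6 + m*6))*8 = (10 + (6 + 6*m))*8 = (16 + 6*m)*8 = 128 + 48*m)
-k(-494 - D(9, q(d))) = -(128 + 48*(-494 - (-5)*(-4))) = -(128 + 48*(-494 - 1*20)) = -(128 + 48*(-494 - 20)) = -(128 + 48*(-514)) = -(128 - 24672) = -1*(-24544) = 24544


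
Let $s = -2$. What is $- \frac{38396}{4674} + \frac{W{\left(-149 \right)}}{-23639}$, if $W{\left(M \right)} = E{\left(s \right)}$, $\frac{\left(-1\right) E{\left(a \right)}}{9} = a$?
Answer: $- \frac{453863588}{55244343} \approx -8.2156$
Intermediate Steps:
$E{\left(a \right)} = - 9 a$
$W{\left(M \right)} = 18$ ($W{\left(M \right)} = \left(-9\right) \left(-2\right) = 18$)
$- \frac{38396}{4674} + \frac{W{\left(-149 \right)}}{-23639} = - \frac{38396}{4674} + \frac{18}{-23639} = \left(-38396\right) \frac{1}{4674} + 18 \left(- \frac{1}{23639}\right) = - \frac{19198}{2337} - \frac{18}{23639} = - \frac{453863588}{55244343}$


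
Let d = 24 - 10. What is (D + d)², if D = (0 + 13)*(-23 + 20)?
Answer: 625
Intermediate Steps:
d = 14
D = -39 (D = 13*(-3) = -39)
(D + d)² = (-39 + 14)² = (-25)² = 625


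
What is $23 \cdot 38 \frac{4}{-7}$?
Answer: $- \frac{3496}{7} \approx -499.43$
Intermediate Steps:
$23 \cdot 38 \frac{4}{-7} = 874 \cdot 4 \left(- \frac{1}{7}\right) = 874 \left(- \frac{4}{7}\right) = - \frac{3496}{7}$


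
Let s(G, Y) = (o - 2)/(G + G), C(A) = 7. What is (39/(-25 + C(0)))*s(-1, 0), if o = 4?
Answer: 13/6 ≈ 2.1667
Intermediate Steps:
s(G, Y) = 1/G (s(G, Y) = (4 - 2)/(G + G) = 2/((2*G)) = 2*(1/(2*G)) = 1/G)
(39/(-25 + C(0)))*s(-1, 0) = (39/(-25 + 7))/(-1) = (39/(-18))*(-1) = (39*(-1/18))*(-1) = -13/6*(-1) = 13/6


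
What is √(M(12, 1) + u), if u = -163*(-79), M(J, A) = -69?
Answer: 2*√3202 ≈ 113.17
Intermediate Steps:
u = 12877
√(M(12, 1) + u) = √(-69 + 12877) = √12808 = 2*√3202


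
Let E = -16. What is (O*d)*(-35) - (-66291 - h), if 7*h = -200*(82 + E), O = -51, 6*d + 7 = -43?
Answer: 346712/7 ≈ 49530.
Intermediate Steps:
d = -25/3 (d = -7/6 + (⅙)*(-43) = -7/6 - 43/6 = -25/3 ≈ -8.3333)
h = -13200/7 (h = (-200*(82 - 16))/7 = (-200*66)/7 = (⅐)*(-13200) = -13200/7 ≈ -1885.7)
(O*d)*(-35) - (-66291 - h) = -51*(-25/3)*(-35) - (-66291 - 1*(-13200/7)) = 425*(-35) - (-66291 + 13200/7) = -14875 - 1*(-450837/7) = -14875 + 450837/7 = 346712/7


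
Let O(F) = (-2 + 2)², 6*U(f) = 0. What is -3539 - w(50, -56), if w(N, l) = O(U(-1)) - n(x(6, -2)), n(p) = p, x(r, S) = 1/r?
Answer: -21233/6 ≈ -3538.8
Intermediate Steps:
U(f) = 0 (U(f) = (⅙)*0 = 0)
O(F) = 0 (O(F) = 0² = 0)
w(N, l) = -⅙ (w(N, l) = 0 - 1/6 = 0 - 1*⅙ = 0 - ⅙ = -⅙)
-3539 - w(50, -56) = -3539 - 1*(-⅙) = -3539 + ⅙ = -21233/6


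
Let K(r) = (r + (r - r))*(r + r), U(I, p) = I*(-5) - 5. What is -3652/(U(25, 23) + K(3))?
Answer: 913/28 ≈ 32.607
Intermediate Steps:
U(I, p) = -5 - 5*I (U(I, p) = -5*I - 5 = -5 - 5*I)
K(r) = 2*r² (K(r) = (r + 0)*(2*r) = r*(2*r) = 2*r²)
-3652/(U(25, 23) + K(3)) = -3652/((-5 - 5*25) + 2*3²) = -3652/((-5 - 125) + 2*9) = -3652/(-130 + 18) = -3652/(-112) = -1/112*(-3652) = 913/28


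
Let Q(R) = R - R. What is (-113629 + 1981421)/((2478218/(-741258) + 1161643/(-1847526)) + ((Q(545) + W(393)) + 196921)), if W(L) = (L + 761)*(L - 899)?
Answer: -426321478054263456/88333917442105781 ≈ -4.8262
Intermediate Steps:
Q(R) = 0
W(L) = (-899 + L)*(761 + L) (W(L) = (761 + L)*(-899 + L) = (-899 + L)*(761 + L))
(-113629 + 1981421)/((2478218/(-741258) + 1161643/(-1847526)) + ((Q(545) + W(393)) + 196921)) = (-113629 + 1981421)/((2478218/(-741258) + 1161643/(-1847526)) + ((0 + (-684139 + 393² - 138*393)) + 196921)) = 1867792/((2478218*(-1/741258) + 1161643*(-1/1847526)) + ((0 + (-684139 + 154449 - 54234)) + 196921)) = 1867792/((-1239109/370629 - 1161643/1847526) + ((0 - 583924) + 196921)) = 1867792/(-906608225927/228248904618 + (-583924 + 196921)) = 1867792/(-906608225927/228248904618 - 387003) = 1867792/(-88333917442105781/228248904618) = 1867792*(-228248904618/88333917442105781) = -426321478054263456/88333917442105781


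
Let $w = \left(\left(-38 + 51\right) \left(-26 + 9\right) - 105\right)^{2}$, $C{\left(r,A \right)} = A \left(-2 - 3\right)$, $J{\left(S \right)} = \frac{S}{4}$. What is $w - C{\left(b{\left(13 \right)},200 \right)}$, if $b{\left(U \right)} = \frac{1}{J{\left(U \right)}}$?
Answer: $107276$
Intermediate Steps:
$J{\left(S \right)} = \frac{S}{4}$ ($J{\left(S \right)} = S \frac{1}{4} = \frac{S}{4}$)
$b{\left(U \right)} = \frac{4}{U}$ ($b{\left(U \right)} = \frac{1}{\frac{1}{4} U} = \frac{4}{U}$)
$C{\left(r,A \right)} = - 5 A$ ($C{\left(r,A \right)} = A \left(-5\right) = - 5 A$)
$w = 106276$ ($w = \left(13 \left(-17\right) - 105\right)^{2} = \left(-221 - 105\right)^{2} = \left(-326\right)^{2} = 106276$)
$w - C{\left(b{\left(13 \right)},200 \right)} = 106276 - \left(-5\right) 200 = 106276 - -1000 = 106276 + 1000 = 107276$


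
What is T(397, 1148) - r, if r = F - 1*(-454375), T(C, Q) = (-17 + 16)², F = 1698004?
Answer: -2152378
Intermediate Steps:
T(C, Q) = 1 (T(C, Q) = (-1)² = 1)
r = 2152379 (r = 1698004 - 1*(-454375) = 1698004 + 454375 = 2152379)
T(397, 1148) - r = 1 - 1*2152379 = 1 - 2152379 = -2152378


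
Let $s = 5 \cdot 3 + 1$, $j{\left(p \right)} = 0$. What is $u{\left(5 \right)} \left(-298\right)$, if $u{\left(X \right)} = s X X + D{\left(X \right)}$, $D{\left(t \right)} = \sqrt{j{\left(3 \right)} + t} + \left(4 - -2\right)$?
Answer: $-120988 - 298 \sqrt{5} \approx -1.2165 \cdot 10^{5}$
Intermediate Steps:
$s = 16$ ($s = 15 + 1 = 16$)
$D{\left(t \right)} = 6 + \sqrt{t}$ ($D{\left(t \right)} = \sqrt{0 + t} + \left(4 - -2\right) = \sqrt{t} + \left(4 + 2\right) = \sqrt{t} + 6 = 6 + \sqrt{t}$)
$u{\left(X \right)} = 6 + \sqrt{X} + 16 X^{2}$ ($u{\left(X \right)} = 16 X X + \left(6 + \sqrt{X}\right) = 16 X^{2} + \left(6 + \sqrt{X}\right) = 6 + \sqrt{X} + 16 X^{2}$)
$u{\left(5 \right)} \left(-298\right) = \left(6 + \sqrt{5} + 16 \cdot 5^{2}\right) \left(-298\right) = \left(6 + \sqrt{5} + 16 \cdot 25\right) \left(-298\right) = \left(6 + \sqrt{5} + 400\right) \left(-298\right) = \left(406 + \sqrt{5}\right) \left(-298\right) = -120988 - 298 \sqrt{5}$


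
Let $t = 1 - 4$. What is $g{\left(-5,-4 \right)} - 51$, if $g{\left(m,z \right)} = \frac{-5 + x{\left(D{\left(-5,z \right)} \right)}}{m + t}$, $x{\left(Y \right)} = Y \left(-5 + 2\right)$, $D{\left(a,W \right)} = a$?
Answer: $- \frac{209}{4} \approx -52.25$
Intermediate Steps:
$t = -3$
$x{\left(Y \right)} = - 3 Y$ ($x{\left(Y \right)} = Y \left(-3\right) = - 3 Y$)
$g{\left(m,z \right)} = \frac{10}{-3 + m}$ ($g{\left(m,z \right)} = \frac{-5 - -15}{m - 3} = \frac{-5 + 15}{-3 + m} = \frac{10}{-3 + m}$)
$g{\left(-5,-4 \right)} - 51 = \frac{10}{-3 - 5} - 51 = \frac{10}{-8} - 51 = 10 \left(- \frac{1}{8}\right) - 51 = - \frac{5}{4} - 51 = - \frac{209}{4}$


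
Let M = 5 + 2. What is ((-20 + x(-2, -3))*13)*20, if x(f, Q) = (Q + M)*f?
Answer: -7280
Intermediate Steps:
M = 7
x(f, Q) = f*(7 + Q) (x(f, Q) = (Q + 7)*f = (7 + Q)*f = f*(7 + Q))
((-20 + x(-2, -3))*13)*20 = ((-20 - 2*(7 - 3))*13)*20 = ((-20 - 2*4)*13)*20 = ((-20 - 8)*13)*20 = -28*13*20 = -364*20 = -7280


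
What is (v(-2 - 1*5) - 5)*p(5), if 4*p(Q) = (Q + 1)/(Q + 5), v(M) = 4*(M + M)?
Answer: -183/20 ≈ -9.1500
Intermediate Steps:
v(M) = 8*M (v(M) = 4*(2*M) = 8*M)
p(Q) = (1 + Q)/(4*(5 + Q)) (p(Q) = ((Q + 1)/(Q + 5))/4 = ((1 + Q)/(5 + Q))/4 = (1 + Q)/(4*(5 + Q)))
(v(-2 - 1*5) - 5)*p(5) = (8*(-2 - 1*5) - 5)*((1 + 5)/(4*(5 + 5))) = (8*(-2 - 5) - 5)*((1/4)*6/10) = (8*(-7) - 5)*((1/4)*(1/10)*6) = (-56 - 5)*(3/20) = -61*3/20 = -183/20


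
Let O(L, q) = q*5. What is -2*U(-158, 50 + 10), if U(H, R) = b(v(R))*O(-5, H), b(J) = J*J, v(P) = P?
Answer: 5688000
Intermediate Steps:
O(L, q) = 5*q
b(J) = J²
U(H, R) = 5*H*R² (U(H, R) = R²*(5*H) = 5*H*R²)
-2*U(-158, 50 + 10) = -10*(-158)*(50 + 10)² = -10*(-158)*60² = -10*(-158)*3600 = -2*(-2844000) = 5688000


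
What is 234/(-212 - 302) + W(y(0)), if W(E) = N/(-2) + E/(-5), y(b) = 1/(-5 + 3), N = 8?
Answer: -11193/2570 ≈ -4.3553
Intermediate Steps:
y(b) = -1/2 (y(b) = 1/(-2) = -1/2)
W(E) = -4 - E/5 (W(E) = 8/(-2) + E/(-5) = 8*(-1/2) + E*(-1/5) = -4 - E/5)
234/(-212 - 302) + W(y(0)) = 234/(-212 - 302) + (-4 - 1/5*(-1/2)) = 234/(-514) + (-4 + 1/10) = -1/514*234 - 39/10 = -117/257 - 39/10 = -11193/2570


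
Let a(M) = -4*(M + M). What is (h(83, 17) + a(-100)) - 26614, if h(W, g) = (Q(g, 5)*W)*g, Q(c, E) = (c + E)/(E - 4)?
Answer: 5228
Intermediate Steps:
a(M) = -8*M
Q(c, E) = (E + c)/(-4 + E)
h(W, g) = W*g*(5 + g) (h(W, g) = (((5 + g)/(-4 + 5))*W)*g = (((5 + g)/1)*W)*g = ((1*(5 + g))*W)*g = ((5 + g)*W)*g = (W*(5 + g))*g = W*g*(5 + g))
(h(83, 17) + a(-100)) - 26614 = (83*17*(5 + 17) - 8*(-100)) - 26614 = (83*17*22 + 800) - 26614 = (31042 + 800) - 26614 = 31842 - 26614 = 5228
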